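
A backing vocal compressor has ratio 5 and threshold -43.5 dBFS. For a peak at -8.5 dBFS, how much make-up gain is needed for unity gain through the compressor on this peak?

28 dB

Without make-up, output = threshold + overshoot/5 = -43.5 + 7 = -36.5 dBFS.
Gap to target: 28 dB.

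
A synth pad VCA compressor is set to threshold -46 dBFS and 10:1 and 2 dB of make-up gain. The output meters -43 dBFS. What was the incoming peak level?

-36 dBFS

Remove make-up: -43 − 2 = -45 dBFS.
The compressed level sits -45 − (-46) = 1 dB over threshold.
Undo the ratio: input overshoot = 1 × 10 = 10 dB, giving input = -36 dBFS.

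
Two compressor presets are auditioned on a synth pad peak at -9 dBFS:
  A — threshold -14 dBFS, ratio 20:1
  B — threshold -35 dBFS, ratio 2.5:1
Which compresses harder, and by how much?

B, by 10.85 dB

A: GR = 5 − 5/20 = 4.75 dB.
B: GR = 26 − 26/2.5 = 15.6 dB.
B applies 10.85 dB more gain reduction.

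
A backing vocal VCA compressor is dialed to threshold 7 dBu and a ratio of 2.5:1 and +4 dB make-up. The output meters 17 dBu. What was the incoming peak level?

Remove make-up: 17 − 4 = 13 dBu.
That's 6 dB above the 7 dBu threshold.
Undo the ratio: input overshoot = 6 × 2.5 = 15 dB, giving input = 22 dBu.

22 dBu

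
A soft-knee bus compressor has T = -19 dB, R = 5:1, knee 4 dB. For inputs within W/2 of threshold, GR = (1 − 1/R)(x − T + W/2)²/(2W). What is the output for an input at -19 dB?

-19.4 dB

x − T + W/2 = -19 − (-19) + 2 = 2.
GR = (1 − 1/5) × 2² / 8 = 0.8 × 4 / 8 = 0.4 dB.
Output = -19 − 0.4 = -19.4 dB.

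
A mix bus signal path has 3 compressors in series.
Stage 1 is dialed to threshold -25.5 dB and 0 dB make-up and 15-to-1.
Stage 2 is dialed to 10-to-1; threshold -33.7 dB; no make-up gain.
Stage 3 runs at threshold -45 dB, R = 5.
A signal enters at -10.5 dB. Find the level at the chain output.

-42.556 dB

Stage 1: overshoot 15 dB → 15/15 = 1 dB → -24.5 dB.
Stage 2: 9.2 dB above -33.7 dB, reduced 10:1 to 0.92 dB above → -32.78 dB.
Stage 3: -32.78 dB is 12.22 dB over -45 dB; at 5:1 that becomes 2.444 dB over, giving -42.556 dB.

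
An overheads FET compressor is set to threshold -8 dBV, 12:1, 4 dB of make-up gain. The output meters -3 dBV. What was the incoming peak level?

4 dBV

Stripping the +4 dB make-up gives -7 dBV at the gain stage.
Post-compression overshoot = -7 − (-8) = 1 dB.
Input overshoot = R × output overshoot = 12 dB → input = -8 + 12 = 4 dBV.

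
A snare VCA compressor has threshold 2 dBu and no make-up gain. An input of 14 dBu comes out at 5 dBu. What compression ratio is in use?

Input overshoot = 14 − 2 = 12 dB; output overshoot = 5 − 2 = 3 dB.
Ratio = 12 / 3 = 4.

4:1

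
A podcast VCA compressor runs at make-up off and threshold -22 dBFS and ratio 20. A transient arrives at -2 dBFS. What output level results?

-21 dBFS

The input is 20 dB above the -22 dBFS threshold.
The 20 dB excess becomes 1 dB after 20:1 reduction.
Output = -22 + 1 = -21 dBFS.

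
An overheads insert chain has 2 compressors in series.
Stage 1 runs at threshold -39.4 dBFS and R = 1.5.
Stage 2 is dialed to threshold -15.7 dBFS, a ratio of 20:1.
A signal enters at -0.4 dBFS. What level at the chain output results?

Stage 1: -0.4 dBFS is 39 dB over -39.4 dBFS; at 1.5:1 that becomes 26 dB over, giving -13.4 dBFS.
Stage 2: overshoot 2.3 dB → 2.3/20 = 0.115 dB → -15.585 dBFS.

-15.585 dBFS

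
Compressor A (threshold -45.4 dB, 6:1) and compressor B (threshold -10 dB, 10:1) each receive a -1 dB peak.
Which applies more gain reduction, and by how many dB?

A, by 28.9 dB

A: 44.4 dB over, compressed to 7.4 dB over, so 37 dB of GR.
B: 9 dB over, compressed to 0.9 dB over, so 8.1 dB of GR.
Difference: 28.9 dB in favour of A.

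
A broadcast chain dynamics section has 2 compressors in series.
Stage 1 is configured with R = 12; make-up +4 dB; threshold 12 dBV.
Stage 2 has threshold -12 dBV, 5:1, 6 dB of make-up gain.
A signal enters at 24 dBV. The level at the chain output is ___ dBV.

-0.2 dBV

Stage 1: overshoot 12 dB → 12/12 = 1 dB → 13 dBV; +4 dB make-up → 17 dBV.
Stage 2: 17 dBV is 29 dB over -12 dBV; at 5:1 that becomes 5.8 dB over, giving -6.2 dBV; +6 dB make-up → -0.2 dBV.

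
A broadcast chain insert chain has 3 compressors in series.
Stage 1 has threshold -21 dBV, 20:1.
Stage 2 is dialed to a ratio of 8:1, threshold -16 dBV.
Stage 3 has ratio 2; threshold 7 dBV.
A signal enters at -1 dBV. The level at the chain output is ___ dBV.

-20 dBV

Stage 1: overshoot 20 dB → 20/20 = 1 dB → -20 dBV.
Stage 2: below threshold (-20 ≤ -16); passes unchanged; output -20 dBV.
Stage 3: -20 dBV ≤ 7 dBV, so stage 3 doesn't engage; output -20 dBV.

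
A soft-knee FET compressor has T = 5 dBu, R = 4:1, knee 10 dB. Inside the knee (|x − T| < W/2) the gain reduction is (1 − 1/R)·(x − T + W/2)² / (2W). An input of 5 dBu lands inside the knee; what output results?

4.0625 dBu

x − T + W/2 = 5 − 5 + 5 = 5.
GR = (1 − 1/4) × 5² / 20 = 0.75 × 25 / 20 = 0.9375 dB.
Output = 5 − 0.9375 = 4.0625 dBu.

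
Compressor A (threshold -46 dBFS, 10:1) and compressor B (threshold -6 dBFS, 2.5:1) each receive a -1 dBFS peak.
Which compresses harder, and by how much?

A, by 37.5 dB

A: GR = 45 − 45/10 = 40.5 dB.
B: GR = 5 − 5/2.5 = 3 dB.
Difference: 37.5 dB in favour of A.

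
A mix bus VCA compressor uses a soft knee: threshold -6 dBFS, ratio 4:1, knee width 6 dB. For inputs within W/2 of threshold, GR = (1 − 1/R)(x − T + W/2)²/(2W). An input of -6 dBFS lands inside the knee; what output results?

-6.5625 dBFS

x − T + W/2 = -6 − (-6) + 3 = 3.
GR = (1 − 1/4) × 3² / 12 = 0.75 × 9 / 12 = 0.5625 dB.
Output = -6 − 0.5625 = -6.5625 dBFS.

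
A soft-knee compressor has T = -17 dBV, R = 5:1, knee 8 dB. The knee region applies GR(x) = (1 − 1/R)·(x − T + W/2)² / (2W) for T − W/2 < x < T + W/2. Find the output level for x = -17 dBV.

-17.8 dBV

x − T + W/2 = -17 − (-17) + 4 = 4.
GR = (1 − 1/5) × 4² / 16 = 0.8 × 16 / 16 = 0.8 dB.
Output = -17 − 0.8 = -17.8 dBV.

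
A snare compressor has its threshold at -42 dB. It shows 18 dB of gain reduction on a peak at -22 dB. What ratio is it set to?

10:1

Input overshoot = -22 − (-42) = 20 dB.
Output overshoot = 20 − 18 = 2 dB.
Ratio = input overshoot / output overshoot = 20 / 2 = 10.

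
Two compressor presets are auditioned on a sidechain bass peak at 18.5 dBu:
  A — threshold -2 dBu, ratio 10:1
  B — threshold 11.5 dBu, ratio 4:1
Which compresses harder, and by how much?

A: overshoot 20.5 dB → output overshoot 2.05 dB → GR 18.45 dB.
B: overshoot 7 dB → output overshoot 1.75 dB → GR 5.25 dB.
A reduces 13.2 dB more.

A, by 13.2 dB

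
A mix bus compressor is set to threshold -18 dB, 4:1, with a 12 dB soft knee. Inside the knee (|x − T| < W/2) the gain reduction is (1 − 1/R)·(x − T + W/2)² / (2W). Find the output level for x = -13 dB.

x − T + W/2 = -13 − (-18) + 6 = 11.
GR = (1 − 1/4) × 11² / 24 = 0.75 × 121 / 24 = 3.78125 dB.
Output = -13 − 3.78125 = -16.78125 dB.

-16.78125 dB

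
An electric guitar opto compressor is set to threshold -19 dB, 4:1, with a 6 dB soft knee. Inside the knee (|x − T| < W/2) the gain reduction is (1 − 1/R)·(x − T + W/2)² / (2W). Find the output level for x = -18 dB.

x − T + W/2 = -18 − (-19) + 3 = 4.
GR = (1 − 1/4) × 4² / 12 = 0.75 × 16 / 12 = 1 dB.
Output = -18 − 1 = -19 dB.

-19 dB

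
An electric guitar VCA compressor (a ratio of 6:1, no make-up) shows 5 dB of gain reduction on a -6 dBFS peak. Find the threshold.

-12 dBFS

Gain reduction = -6 − (-11) = 5 dB; output overshoot = GR / (R − 1) = 5 / 5 = 1 dB.
Threshold = output − output overshoot = -11 − 1 = -12 dBFS.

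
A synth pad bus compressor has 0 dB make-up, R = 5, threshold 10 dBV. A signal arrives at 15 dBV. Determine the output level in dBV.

15 dBV sits 5 dB over threshold.
At 5:1 the overshoot is divided by 5, leaving 1 dB above threshold.
Output = 10 + 1 = 11 dBV.

11 dBV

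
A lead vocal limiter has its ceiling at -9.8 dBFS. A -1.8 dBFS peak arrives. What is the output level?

-9.8 dBFS

At ∞:1, everything above -9.8 dBFS is held at the ceiling.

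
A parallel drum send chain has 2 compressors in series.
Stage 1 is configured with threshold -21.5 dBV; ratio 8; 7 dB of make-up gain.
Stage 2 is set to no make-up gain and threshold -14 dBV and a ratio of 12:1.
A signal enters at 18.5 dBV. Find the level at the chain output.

Stage 1: 40 dB above -21.5 dBV, reduced 8:1 to 5 dB above → -16.5 dBV; +7 dB make-up → -9.5 dBV.
Stage 2: 4.5 dB above -14 dBV, reduced 12:1 to 0.375 dB above → -13.625 dBV.

-13.625 dBV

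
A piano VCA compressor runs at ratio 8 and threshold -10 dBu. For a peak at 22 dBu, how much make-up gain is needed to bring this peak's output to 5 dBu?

The peak compresses to -10 + 32/8 = -6 dBu.
To reach 5 dBu requires 5 − (-6) = 11 dB of make-up.

11 dB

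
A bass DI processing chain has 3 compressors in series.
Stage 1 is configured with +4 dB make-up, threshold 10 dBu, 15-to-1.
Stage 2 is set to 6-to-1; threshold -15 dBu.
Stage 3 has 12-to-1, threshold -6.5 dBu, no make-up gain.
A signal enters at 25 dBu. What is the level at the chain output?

Stage 1: 25 dBu is 15 dB over 10 dBu; at 15:1 that becomes 1 dB over, giving 11 dBu; +4 dB make-up → 15 dBu.
Stage 2: overshoot 30 dB → 30/6 = 5 dB → -10 dBu.
Stage 3: -10 dBu is at or below the -6.5 dBu threshold — no compression; output -10 dBu.

-10 dBu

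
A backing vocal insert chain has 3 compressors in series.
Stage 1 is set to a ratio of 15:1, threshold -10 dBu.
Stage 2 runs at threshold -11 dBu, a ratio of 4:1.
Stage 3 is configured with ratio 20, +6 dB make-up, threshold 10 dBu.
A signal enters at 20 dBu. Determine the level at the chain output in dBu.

-4.25 dBu

Stage 1: overshoot 30 dB → 30/15 = 2 dB → -8 dBu.
Stage 2: 3 dB above -11 dBu, reduced 4:1 to 0.75 dB above → -10.25 dBu.
Stage 3: -10.25 dBu is at or below the 10 dBu threshold — no compression; make-up brings it to -4.25 dBu.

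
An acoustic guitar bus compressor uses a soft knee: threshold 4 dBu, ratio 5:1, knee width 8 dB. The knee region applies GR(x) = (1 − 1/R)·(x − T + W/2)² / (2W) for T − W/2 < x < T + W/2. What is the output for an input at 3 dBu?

x − T + W/2 = 3 − 4 + 4 = 3.
GR = (1 − 1/5) × 3² / 16 = 0.8 × 9 / 16 = 0.45 dB.
Output = 3 − 0.45 = 2.55 dBu.

2.55 dBu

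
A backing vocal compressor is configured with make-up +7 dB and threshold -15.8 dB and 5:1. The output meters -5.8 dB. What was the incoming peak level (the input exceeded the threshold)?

-0.8 dB

Stripping the +7 dB make-up gives -12.8 dB at the gain stage.
Post-compression overshoot = -12.8 − (-15.8) = 3 dB.
Undo the ratio: input overshoot = 3 × 5 = 15 dB, giving input = -0.8 dB.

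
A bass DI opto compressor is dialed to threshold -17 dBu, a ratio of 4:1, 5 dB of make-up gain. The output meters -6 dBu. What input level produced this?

Stripping the +5 dB make-up gives -11 dBu at the gain stage.
Post-compression overshoot = -11 − (-17) = 6 dB.
Undo the ratio: input overshoot = 6 × 4 = 24 dB, giving input = 7 dBu.

7 dBu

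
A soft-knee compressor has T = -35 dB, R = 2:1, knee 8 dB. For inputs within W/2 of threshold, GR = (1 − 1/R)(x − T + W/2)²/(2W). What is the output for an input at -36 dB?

-36.28125 dB

x − T + W/2 = -36 − (-35) + 4 = 3.
GR = (1 − 1/2) × 3² / 16 = 0.5 × 9 / 16 = 0.28125 dB.
Output = -36 − 0.28125 = -36.28125 dB.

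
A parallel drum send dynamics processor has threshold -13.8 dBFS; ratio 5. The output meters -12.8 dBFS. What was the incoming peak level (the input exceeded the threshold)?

The compressed level sits -12.8 − (-13.8) = 1 dB over threshold.
Before 5:1 compression the overshoot was 1 × 5 = 5 dB, so input = -13.8 + 5 = -8.8 dBFS.

-8.8 dBFS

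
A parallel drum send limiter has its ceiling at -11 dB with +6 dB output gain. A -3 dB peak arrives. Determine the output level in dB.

At ∞:1, everything above -11 dB is held at the ceiling.
Output gain then adds 6 dB: -11 + 6 = -5 dB.

-5 dB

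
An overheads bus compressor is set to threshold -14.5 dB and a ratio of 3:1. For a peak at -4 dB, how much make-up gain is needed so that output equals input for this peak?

7 dB

Overshoot 10.5 dB → 10.5/3 = 3.5 dB after compression, so the compressed level is -14.5 + 3.5 = -11 dB.
Make-up = target − compressed = -4 − (-11) = 7 dB.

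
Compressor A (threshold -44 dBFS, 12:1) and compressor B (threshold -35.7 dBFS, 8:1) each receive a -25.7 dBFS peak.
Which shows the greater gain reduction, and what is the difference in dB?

A: overshoot 18.3 dB → output overshoot 1.525 dB → GR 16.775 dB.
B: overshoot 10 dB → output overshoot 1.25 dB → GR 8.75 dB.
Difference: 8.025 dB in favour of A.

A, by 8.025 dB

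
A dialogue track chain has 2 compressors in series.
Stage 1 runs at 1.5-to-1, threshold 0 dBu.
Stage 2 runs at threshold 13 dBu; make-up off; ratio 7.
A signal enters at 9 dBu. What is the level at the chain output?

Stage 1: overshoot 9 dB → 9/1.5 = 6 dB → 6 dBu.
Stage 2: 6 dBu ≤ 13 dBu, so stage 2 doesn't engage; output 6 dBu.

6 dBu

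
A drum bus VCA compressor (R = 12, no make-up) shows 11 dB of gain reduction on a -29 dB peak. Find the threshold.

-41 dB

Gain reduction = -29 − (-40) = 11 dB; output overshoot = GR / (R − 1) = 11 / 11 = 1 dB.
Threshold = output − output overshoot = -40 − 1 = -41 dB.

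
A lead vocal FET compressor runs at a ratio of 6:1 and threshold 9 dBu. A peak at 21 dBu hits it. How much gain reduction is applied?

10 dB

21 dBu exceeds the threshold by 12 dB.
A 6:1 ratio leaves 2 dB of that excess.
GR = overshoot in − overshoot out = 12 − 2 = 10 dB.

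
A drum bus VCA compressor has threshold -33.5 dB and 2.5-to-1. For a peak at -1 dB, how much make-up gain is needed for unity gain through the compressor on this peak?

The peak compresses to -33.5 + 32.5/2.5 = -20.5 dB.
To reach -1 dB requires -1 − (-20.5) = 19.5 dB of make-up.

19.5 dB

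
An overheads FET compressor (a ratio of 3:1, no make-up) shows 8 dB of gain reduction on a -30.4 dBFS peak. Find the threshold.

Gain reduction = -30.4 − (-38.4) = 8 dB; output overshoot = GR / (R − 1) = 8 / 2 = 4 dB.
Threshold = output − output overshoot = -38.4 − 4 = -42.4 dBFS.

-42.4 dBFS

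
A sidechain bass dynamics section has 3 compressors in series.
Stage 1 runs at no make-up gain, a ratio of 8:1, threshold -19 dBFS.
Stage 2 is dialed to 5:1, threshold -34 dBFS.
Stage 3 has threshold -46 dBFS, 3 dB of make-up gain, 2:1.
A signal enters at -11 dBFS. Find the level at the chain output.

-35.4 dBFS

Stage 1: -11 dBFS is 8 dB over -19 dBFS; at 8:1 that becomes 1 dB over, giving -18 dBFS.
Stage 2: overshoot 16 dB → 16/5 = 3.2 dB → -30.8 dBFS.
Stage 3: overshoot 15.2 dB → 15.2/2 = 7.6 dB → -38.4 dBFS; +3 dB make-up → -35.4 dBFS.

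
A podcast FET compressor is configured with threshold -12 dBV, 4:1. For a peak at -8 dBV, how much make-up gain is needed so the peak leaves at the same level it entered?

3 dB

Overshoot 4 dB → 4/4 = 1 dB after compression, so the compressed level is -12 + 1 = -11 dBV.
Make-up = target − compressed = -8 − (-11) = 3 dB.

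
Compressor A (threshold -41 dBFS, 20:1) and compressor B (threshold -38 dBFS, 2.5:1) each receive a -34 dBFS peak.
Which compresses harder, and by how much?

A, by 4.25 dB

A: 7 dB over, compressed to 0.35 dB over, so 6.65 dB of GR.
B: 4 dB over, compressed to 1.6 dB over, so 2.4 dB of GR.
A applies 4.25 dB more gain reduction.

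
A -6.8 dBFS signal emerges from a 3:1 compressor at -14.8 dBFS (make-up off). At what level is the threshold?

-18.8 dBFS

Input is 12 dB above T (since output overshoot × R = input overshoot: (-14.8 − T)·3 = -6.8 − T gives T = -18.8 dBFS).
Check: -18.8 + (-6.8 − (-18.8))/3 = -18.8 + 4 = -14.8 dBFS. ✓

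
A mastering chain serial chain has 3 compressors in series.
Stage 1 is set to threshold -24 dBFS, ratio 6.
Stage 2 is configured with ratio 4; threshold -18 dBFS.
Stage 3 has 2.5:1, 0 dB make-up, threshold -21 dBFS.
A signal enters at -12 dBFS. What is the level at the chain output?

-22 dBFS

Stage 1: overshoot 12 dB → 12/6 = 2 dB → -22 dBFS.
Stage 2: below threshold (-22 ≤ -18); passes unchanged; output -22 dBFS.
Stage 3: below threshold (-22 ≤ -21); passes unchanged; output -22 dBFS.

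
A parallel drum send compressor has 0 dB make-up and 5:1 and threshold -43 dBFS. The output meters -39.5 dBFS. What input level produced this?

-25.5 dBFS

The compressed level sits -39.5 − (-43) = 3.5 dB over threshold.
Input overshoot = R × output overshoot = 17.5 dB → input = -43 + 17.5 = -25.5 dBFS.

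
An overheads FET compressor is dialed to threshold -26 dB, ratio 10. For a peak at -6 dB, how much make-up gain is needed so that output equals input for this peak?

Overshoot 20 dB → 20/10 = 2 dB after compression, so the compressed level is -26 + 2 = -24 dB.
Make-up = target − compressed = -6 − (-24) = 18 dB.

18 dB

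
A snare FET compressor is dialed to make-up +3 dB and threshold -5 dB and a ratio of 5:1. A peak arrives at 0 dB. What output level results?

-1 dB

0 dB sits 5 dB over threshold.
At 5:1 the overshoot is divided by 5, leaving 1 dB above threshold.
So the level is -5 + 1 = -4 dB; make-up adds 3 dB, giving -1 dB.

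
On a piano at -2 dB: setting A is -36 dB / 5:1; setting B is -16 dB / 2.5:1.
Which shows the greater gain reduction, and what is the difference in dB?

A: GR = 34 − 34/5 = 27.2 dB.
B: GR = 14 − 14/2.5 = 8.4 dB.
Difference: 18.8 dB in favour of A.

A, by 18.8 dB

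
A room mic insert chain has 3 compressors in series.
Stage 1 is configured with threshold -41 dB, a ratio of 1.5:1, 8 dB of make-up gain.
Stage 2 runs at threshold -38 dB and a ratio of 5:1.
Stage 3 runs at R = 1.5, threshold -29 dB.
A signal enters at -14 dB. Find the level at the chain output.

Stage 1: 27 dB above -41 dB, reduced 1.5:1 to 18 dB above → -23 dB; +8 dB make-up → -15 dB.
Stage 2: -15 dB is 23 dB over -38 dB; at 5:1 that becomes 4.6 dB over, giving -33.4 dB.
Stage 3: -33.4 dB is at or below the -29 dB threshold — no compression; output -33.4 dB.

-33.4 dB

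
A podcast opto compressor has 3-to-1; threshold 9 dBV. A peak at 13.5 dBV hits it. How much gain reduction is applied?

3 dB

13.5 dBV exceeds the threshold by 4.5 dB.
After 3:1 compression the overshoot becomes 4.5/3 = 1.5 dB.
Gain reduction = 4.5 − 1.5 = 3 dB.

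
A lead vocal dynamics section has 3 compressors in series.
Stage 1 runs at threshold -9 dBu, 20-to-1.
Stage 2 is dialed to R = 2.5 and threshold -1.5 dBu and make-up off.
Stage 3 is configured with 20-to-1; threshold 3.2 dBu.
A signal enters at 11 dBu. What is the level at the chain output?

-8 dBu

Stage 1: 20 dB above -9 dBu, reduced 20:1 to 1 dB above → -8 dBu.
Stage 2: -8 dBu ≤ -1.5 dBu, so stage 2 doesn't engage; output -8 dBu.
Stage 3: -8 dBu is at or below the 3.2 dBu threshold — no compression; output -8 dBu.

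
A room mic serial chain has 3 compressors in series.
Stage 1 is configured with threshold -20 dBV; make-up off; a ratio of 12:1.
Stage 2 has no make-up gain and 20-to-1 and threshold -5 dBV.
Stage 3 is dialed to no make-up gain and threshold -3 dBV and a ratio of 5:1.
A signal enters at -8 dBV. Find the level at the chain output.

Stage 1: overshoot 12 dB → 12/12 = 1 dB → -19 dBV.
Stage 2: below threshold (-19 ≤ -5); passes unchanged; output -19 dBV.
Stage 3: -19 dBV is at or below the -3 dBV threshold — no compression; output -19 dBV.

-19 dBV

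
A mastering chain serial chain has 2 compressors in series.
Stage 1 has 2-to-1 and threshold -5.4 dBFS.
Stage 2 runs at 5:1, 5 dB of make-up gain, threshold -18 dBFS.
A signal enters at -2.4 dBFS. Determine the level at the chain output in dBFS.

-10.18 dBFS

Stage 1: -2.4 dBFS is 3 dB over -5.4 dBFS; at 2:1 that becomes 1.5 dB over, giving -3.9 dBFS.
Stage 2: -3.9 dBFS is 14.1 dB over -18 dBFS; at 5:1 that becomes 2.82 dB over, giving -15.18 dBFS; +5 dB make-up → -10.18 dBFS.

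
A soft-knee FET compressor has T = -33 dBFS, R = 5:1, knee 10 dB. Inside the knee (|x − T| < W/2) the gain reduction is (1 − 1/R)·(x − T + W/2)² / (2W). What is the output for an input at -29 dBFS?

x − T + W/2 = -29 − (-33) + 5 = 9.
GR = (1 − 1/5) × 9² / 20 = 0.8 × 81 / 20 = 3.24 dB.
Output = -29 − 3.24 = -32.24 dBFS.

-32.24 dBFS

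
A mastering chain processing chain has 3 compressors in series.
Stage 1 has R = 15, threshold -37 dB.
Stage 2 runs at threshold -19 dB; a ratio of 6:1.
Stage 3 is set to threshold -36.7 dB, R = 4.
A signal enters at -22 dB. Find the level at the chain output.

Stage 1: overshoot 15 dB → 15/15 = 1 dB → -36 dB.
Stage 2: below threshold (-36 ≤ -19); passes unchanged; output -36 dB.
Stage 3: -36 dB is 0.7 dB over -36.7 dB; at 4:1 that becomes 0.175 dB over, giving -36.525 dB.

-36.525 dB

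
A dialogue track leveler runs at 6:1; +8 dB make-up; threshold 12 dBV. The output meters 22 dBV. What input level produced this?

24 dBV

Remove make-up: 22 − 8 = 14 dBV.
The compressed level sits 14 − 12 = 2 dB over threshold.
Before 6:1 compression the overshoot was 2 × 6 = 12 dB, so input = 12 + 12 = 24 dBV.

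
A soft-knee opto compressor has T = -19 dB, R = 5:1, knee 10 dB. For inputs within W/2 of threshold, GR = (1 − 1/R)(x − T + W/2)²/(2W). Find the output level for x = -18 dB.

x − T + W/2 = -18 − (-19) + 5 = 6.
GR = (1 − 1/5) × 6² / 20 = 0.8 × 36 / 20 = 1.44 dB.
Output = -18 − 1.44 = -19.44 dB.

-19.44 dB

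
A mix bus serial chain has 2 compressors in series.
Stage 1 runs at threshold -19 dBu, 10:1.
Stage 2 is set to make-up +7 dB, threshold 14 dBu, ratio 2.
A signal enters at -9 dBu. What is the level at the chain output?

Stage 1: -9 dBu is 10 dB over -19 dBu; at 10:1 that becomes 1 dB over, giving -18 dBu.
Stage 2: below threshold (-18 ≤ 14); passes unchanged; make-up brings it to -11 dBu.

-11 dBu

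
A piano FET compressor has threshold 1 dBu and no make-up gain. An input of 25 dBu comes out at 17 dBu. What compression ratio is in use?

Input overshoot = 25 − 1 = 24 dB; output overshoot = 17 − 1 = 16 dB.
Ratio = 24 / 16 = 1.5.

1.5:1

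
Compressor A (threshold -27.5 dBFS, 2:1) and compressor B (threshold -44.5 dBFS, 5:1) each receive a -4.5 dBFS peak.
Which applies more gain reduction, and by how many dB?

A: overshoot 23 dB → output overshoot 11.5 dB → GR 11.5 dB.
B: overshoot 40 dB → output overshoot 8 dB → GR 32 dB.
B applies 20.5 dB more gain reduction.

B, by 20.5 dB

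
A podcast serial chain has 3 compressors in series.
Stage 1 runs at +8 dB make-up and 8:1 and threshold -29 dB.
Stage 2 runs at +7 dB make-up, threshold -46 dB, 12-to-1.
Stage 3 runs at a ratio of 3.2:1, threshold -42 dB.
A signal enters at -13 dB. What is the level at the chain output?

-40.359375 dB

Stage 1: -13 dB is 16 dB over -29 dB; at 8:1 that becomes 2 dB over, giving -27 dB; +8 dB make-up → -19 dB.
Stage 2: overshoot 27 dB → 27/12 = 2.25 dB → -43.75 dB; +7 dB make-up → -36.75 dB.
Stage 3: -36.75 dB is 5.25 dB over -42 dB; at 3.2:1 that becomes 1.640625 dB over, giving -40.359375 dB.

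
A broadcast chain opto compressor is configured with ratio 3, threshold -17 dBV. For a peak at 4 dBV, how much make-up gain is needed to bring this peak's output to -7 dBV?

Without make-up, output = threshold + overshoot/3 = -17 + 7 = -10 dBV.
Gap to target: 3 dB.

3 dB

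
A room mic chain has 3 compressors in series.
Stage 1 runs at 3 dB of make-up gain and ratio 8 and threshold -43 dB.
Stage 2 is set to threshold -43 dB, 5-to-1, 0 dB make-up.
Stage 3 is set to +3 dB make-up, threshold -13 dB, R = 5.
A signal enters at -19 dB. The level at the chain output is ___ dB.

Stage 1: -19 dB is 24 dB over -43 dB; at 8:1 that becomes 3 dB over, giving -40 dB; +3 dB make-up → -37 dB.
Stage 2: -37 dB is 6 dB over -43 dB; at 5:1 that becomes 1.2 dB over, giving -41.8 dB.
Stage 3: -41.8 dB is at or below the -13 dB threshold — no compression; make-up brings it to -38.8 dB.

-38.8 dB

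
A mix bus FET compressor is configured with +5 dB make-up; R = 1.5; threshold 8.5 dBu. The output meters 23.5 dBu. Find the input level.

Remove make-up: 23.5 − 5 = 18.5 dBu.
Post-compression overshoot = 18.5 − 8.5 = 10 dB.
Undo the ratio: input overshoot = 10 × 1.5 = 15 dB, giving input = 23.5 dBu.

23.5 dBu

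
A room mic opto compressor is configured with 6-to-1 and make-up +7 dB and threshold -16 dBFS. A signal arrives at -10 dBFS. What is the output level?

-8 dBFS

The input is 6 dB above the -16 dBFS threshold.
6:1 compression reduces that to 6/6 = 1 dB over.
Output = -16 + 1 = -15 dBFS; make-up adds 7 dB, giving -8 dBFS.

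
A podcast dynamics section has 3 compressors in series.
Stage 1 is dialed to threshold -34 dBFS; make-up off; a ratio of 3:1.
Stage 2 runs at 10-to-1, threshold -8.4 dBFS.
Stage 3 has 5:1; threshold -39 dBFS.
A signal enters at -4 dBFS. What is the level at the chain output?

-36 dBFS

Stage 1: overshoot 30 dB → 30/3 = 10 dB → -24 dBFS.
Stage 2: below threshold (-24 ≤ -8.4); passes unchanged; output -24 dBFS.
Stage 3: 15 dB above -39 dBFS, reduced 5:1 to 3 dB above → -36 dBFS.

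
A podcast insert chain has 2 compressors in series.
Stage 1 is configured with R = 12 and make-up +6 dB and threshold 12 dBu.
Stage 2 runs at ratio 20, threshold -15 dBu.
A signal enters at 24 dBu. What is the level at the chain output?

Stage 1: 24 dBu is 12 dB over 12 dBu; at 12:1 that becomes 1 dB over, giving 13 dBu; +6 dB make-up → 19 dBu.
Stage 2: overshoot 34 dB → 34/20 = 1.7 dB → -13.3 dBu.

-13.3 dBu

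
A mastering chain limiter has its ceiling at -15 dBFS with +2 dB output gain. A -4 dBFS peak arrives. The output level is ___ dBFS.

A brickwall limiter is an ∞:1 compressor: any input above the ceiling is clamped to -15 dBFS.
Output gain then adds 2 dB: -15 + 2 = -13 dBFS.

-13 dBFS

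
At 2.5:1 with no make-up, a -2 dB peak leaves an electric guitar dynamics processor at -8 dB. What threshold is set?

Input is 10 dB above T (since output overshoot × R = input overshoot: (-8 − T)·2.5 = -2 − T gives T = -12 dB).
Check: -12 + (-2 − (-12))/2.5 = -12 + 4 = -8 dB. ✓

-12 dB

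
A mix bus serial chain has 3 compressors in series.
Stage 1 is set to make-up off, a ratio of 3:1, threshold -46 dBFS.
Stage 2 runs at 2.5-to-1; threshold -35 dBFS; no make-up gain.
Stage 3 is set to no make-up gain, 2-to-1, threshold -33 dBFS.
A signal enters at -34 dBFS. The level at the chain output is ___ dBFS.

-42 dBFS

Stage 1: 12 dB above -46 dBFS, reduced 3:1 to 4 dB above → -42 dBFS.
Stage 2: -42 dBFS ≤ -35 dBFS, so stage 2 doesn't engage; output -42 dBFS.
Stage 3: below threshold (-42 ≤ -33); passes unchanged; output -42 dBFS.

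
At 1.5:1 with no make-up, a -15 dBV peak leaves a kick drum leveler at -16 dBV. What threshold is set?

-18 dBV

Input is 3 dB above T (since output overshoot × R = input overshoot: (-16 − T)·1.5 = -15 − T gives T = -18 dBV).
Check: -18 + (-15 − (-18))/1.5 = -18 + 2 = -16 dBV. ✓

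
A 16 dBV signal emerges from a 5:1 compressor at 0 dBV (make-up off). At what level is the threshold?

Gain reduction = 16 − 0 = 16 dB; output overshoot = GR / (R − 1) = 16 / 4 = 4 dB.
Threshold = output − output overshoot = 0 − 4 = -4 dBV.

-4 dBV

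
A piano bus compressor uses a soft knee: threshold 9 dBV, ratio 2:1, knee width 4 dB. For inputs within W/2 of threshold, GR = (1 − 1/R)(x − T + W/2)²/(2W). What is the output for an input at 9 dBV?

8.75 dBV

x − T + W/2 = 9 − 9 + 2 = 2.
GR = (1 − 1/2) × 2² / 8 = 0.5 × 4 / 8 = 0.25 dB.
Output = 9 − 0.25 = 8.75 dBV.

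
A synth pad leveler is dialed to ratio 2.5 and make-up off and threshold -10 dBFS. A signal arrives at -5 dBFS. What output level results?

Overshoot: -5 − (-10) = 5 dB.
The 5 dB excess becomes 2 dB after 2.5:1 reduction.
So the level is -10 + 2 = -8 dBFS.

-8 dBFS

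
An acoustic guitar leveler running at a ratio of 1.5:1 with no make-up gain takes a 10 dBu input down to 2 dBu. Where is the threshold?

-14 dBu

Let T be the threshold. Output overshoot = (input overshoot)/R, so 2 − T = (10 − T)/1.5.
1.5·(2 − T) = 10 − T → 0.5·T = 3 − 10 = -7.
T = -7/0.5 = -14 dBu.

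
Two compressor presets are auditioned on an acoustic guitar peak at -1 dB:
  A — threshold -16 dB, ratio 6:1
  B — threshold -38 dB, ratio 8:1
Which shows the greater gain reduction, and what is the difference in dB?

A: GR = 15 − 15/6 = 12.5 dB.
B: GR = 37 − 37/8 = 32.375 dB.
B applies 19.875 dB more gain reduction.

B, by 19.875 dB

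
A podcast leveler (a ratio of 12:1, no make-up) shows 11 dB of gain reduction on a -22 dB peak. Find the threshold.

Input is 12 dB above T (since output overshoot × R = input overshoot: (-33 − T)·12 = -22 − T gives T = -34 dB).
Check: -34 + (-22 − (-34))/12 = -34 + 1 = -33 dB. ✓

-34 dB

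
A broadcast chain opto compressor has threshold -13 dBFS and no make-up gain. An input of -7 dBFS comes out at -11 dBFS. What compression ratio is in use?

Input overshoot = -7 − (-13) = 6 dB; output overshoot = -11 − (-13) = 2 dB.
Ratio = 6 / 2 = 3.

3:1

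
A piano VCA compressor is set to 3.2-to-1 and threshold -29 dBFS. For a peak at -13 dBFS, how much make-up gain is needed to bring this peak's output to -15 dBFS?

9 dB

The peak compresses to -29 + 16/3.2 = -24 dBFS.
To reach -15 dBFS requires -15 − (-24) = 9 dB of make-up.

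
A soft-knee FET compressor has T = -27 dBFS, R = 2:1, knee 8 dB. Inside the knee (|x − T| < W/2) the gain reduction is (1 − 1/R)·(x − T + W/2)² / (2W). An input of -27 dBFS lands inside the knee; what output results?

-27.5 dBFS

x − T + W/2 = -27 − (-27) + 4 = 4.
GR = (1 − 1/2) × 4² / 16 = 0.5 × 16 / 16 = 0.5 dB.
Output = -27 − 0.5 = -27.5 dBFS.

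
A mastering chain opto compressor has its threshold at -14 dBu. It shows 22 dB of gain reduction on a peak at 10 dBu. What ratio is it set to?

Input overshoot = 10 − (-14) = 24 dB.
Output overshoot = 24 − 22 = 2 dB.
Ratio = input overshoot / output overshoot = 24 / 2 = 12.

12:1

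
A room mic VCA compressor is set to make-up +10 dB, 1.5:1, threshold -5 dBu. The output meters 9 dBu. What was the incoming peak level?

Stripping the +10 dB make-up gives -1 dBu at the gain stage.
That's 4 dB above the -5 dBu threshold.
Before 1.5:1 compression the overshoot was 4 × 1.5 = 6 dB, so input = -5 + 6 = 1 dBu.

1 dBu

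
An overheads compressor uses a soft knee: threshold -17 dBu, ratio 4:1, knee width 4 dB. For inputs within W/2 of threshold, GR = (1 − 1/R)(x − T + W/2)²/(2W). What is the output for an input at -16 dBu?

-16.84375 dBu

x − T + W/2 = -16 − (-17) + 2 = 3.
GR = (1 − 1/4) × 3² / 8 = 0.75 × 9 / 8 = 0.84375 dB.
Output = -16 − 0.84375 = -16.84375 dBu.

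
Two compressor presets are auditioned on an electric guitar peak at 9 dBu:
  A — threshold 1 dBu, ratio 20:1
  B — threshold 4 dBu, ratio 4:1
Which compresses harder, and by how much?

A, by 3.85 dB

A: overshoot 8 dB → output overshoot 0.4 dB → GR 7.6 dB.
B: overshoot 5 dB → output overshoot 1.25 dB → GR 3.75 dB.
A applies 3.85 dB more gain reduction.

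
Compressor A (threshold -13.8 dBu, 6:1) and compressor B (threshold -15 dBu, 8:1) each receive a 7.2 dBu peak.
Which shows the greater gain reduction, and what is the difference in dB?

A: overshoot 21 dB → output overshoot 3.5 dB → GR 17.5 dB.
B: overshoot 22.2 dB → output overshoot 2.775 dB → GR 19.425 dB.
B applies 1.925 dB more gain reduction.

B, by 1.925 dB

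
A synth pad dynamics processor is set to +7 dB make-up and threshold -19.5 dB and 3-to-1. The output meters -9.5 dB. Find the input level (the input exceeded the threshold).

-10.5 dB

Before make-up, the level was -9.5 − 7 = -16.5 dB.
Post-compression overshoot = -16.5 − (-19.5) = 3 dB.
Input overshoot = R × output overshoot = 9 dB → input = -19.5 + 9 = -10.5 dB.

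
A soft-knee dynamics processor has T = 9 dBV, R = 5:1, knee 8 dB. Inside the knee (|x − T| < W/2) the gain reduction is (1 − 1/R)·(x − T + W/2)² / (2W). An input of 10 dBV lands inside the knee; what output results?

x − T + W/2 = 10 − 9 + 4 = 5.
GR = (1 − 1/5) × 5² / 16 = 0.8 × 25 / 16 = 1.25 dB.
Output = 10 − 1.25 = 8.75 dBV.

8.75 dBV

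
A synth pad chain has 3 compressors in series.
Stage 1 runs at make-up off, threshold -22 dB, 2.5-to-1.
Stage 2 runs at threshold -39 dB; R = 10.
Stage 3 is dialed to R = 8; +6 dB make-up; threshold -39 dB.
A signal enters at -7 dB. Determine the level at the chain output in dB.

-32.7125 dB

Stage 1: 15 dB above -22 dB, reduced 2.5:1 to 6 dB above → -16 dB.
Stage 2: overshoot 23 dB → 23/10 = 2.3 dB → -36.7 dB.
Stage 3: overshoot 2.3 dB → 2.3/8 = 0.2875 dB → -38.7125 dB; +6 dB make-up → -32.7125 dB.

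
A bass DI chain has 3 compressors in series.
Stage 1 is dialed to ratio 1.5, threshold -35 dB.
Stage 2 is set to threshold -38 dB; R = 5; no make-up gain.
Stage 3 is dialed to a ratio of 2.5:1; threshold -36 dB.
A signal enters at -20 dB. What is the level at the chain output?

Stage 1: 15 dB above -35 dB, reduced 1.5:1 to 10 dB above → -25 dB.
Stage 2: 13 dB above -38 dB, reduced 5:1 to 2.6 dB above → -35.4 dB.
Stage 3: -35.4 dB is 0.6 dB over -36 dB; at 2.5:1 that becomes 0.24 dB over, giving -35.76 dB.

-35.76 dB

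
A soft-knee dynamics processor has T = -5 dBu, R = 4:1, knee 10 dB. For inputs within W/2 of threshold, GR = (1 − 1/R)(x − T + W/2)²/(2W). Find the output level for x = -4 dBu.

x − T + W/2 = -4 − (-5) + 5 = 6.
GR = (1 − 1/4) × 6² / 20 = 0.75 × 36 / 20 = 1.35 dB.
Output = -4 − 1.35 = -5.35 dBu.

-5.35 dBu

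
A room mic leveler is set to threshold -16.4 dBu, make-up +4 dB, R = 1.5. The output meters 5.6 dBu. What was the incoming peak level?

10.6 dBu

Before make-up, the level was 5.6 − 4 = 1.6 dBu.
That's 18 dB above the -16.4 dBu threshold.
Before 1.5:1 compression the overshoot was 18 × 1.5 = 27 dB, so input = -16.4 + 27 = 10.6 dBu.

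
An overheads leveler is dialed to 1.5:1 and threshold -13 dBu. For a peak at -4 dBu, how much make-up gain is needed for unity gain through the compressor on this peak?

The peak compresses to -13 + 9/1.5 = -7 dBu.
To reach -4 dBu requires -4 − (-7) = 3 dB of make-up.

3 dB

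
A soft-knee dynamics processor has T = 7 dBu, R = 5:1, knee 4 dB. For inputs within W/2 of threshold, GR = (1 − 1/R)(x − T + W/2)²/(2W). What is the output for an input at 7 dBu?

x − T + W/2 = 7 − 7 + 2 = 2.
GR = (1 − 1/5) × 2² / 8 = 0.8 × 4 / 8 = 0.4 dB.
Output = 7 − 0.4 = 6.6 dBu.

6.6 dBu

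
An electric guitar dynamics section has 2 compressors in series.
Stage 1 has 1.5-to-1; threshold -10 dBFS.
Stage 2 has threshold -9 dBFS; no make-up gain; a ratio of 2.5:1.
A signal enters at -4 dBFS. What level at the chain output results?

Stage 1: overshoot 6 dB → 6/1.5 = 4 dB → -6 dBFS.
Stage 2: overshoot 3 dB → 3/2.5 = 1.2 dB → -7.8 dBFS.

-7.8 dBFS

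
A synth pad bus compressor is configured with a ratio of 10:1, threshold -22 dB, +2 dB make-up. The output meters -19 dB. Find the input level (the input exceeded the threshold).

-12 dB

Stripping the +2 dB make-up gives -21 dB at the gain stage.
The compressed level sits -21 − (-22) = 1 dB over threshold.
Input overshoot = R × output overshoot = 10 dB → input = -22 + 10 = -12 dB.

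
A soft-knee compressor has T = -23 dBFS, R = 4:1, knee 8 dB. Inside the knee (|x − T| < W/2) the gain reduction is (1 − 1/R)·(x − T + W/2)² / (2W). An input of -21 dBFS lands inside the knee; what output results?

x − T + W/2 = -21 − (-23) + 4 = 6.
GR = (1 − 1/4) × 6² / 16 = 0.75 × 36 / 16 = 1.6875 dB.
Output = -21 − 1.6875 = -22.6875 dBFS.

-22.6875 dBFS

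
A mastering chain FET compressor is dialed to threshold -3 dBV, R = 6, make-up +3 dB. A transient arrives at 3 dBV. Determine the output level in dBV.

3 dBV sits 6 dB over threshold.
At 6:1 the overshoot is divided by 6, leaving 1 dB above threshold.
So the level is -3 + 1 = -2 dBV; make-up adds 3 dB, giving 1 dBV.

1 dBV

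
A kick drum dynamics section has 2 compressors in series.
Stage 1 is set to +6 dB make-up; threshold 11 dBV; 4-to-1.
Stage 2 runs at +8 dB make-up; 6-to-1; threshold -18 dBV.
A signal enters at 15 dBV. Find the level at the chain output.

Stage 1: overshoot 4 dB → 4/4 = 1 dB → 12 dBV; +6 dB make-up → 18 dBV.
Stage 2: overshoot 36 dB → 36/6 = 6 dB → -12 dBV; +8 dB make-up → -4 dBV.

-4 dBV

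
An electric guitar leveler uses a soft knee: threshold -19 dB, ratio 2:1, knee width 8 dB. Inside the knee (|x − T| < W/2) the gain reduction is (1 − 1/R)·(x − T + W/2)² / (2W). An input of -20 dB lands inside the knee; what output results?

-20.28125 dB

x − T + W/2 = -20 − (-19) + 4 = 3.
GR = (1 − 1/2) × 3² / 16 = 0.5 × 9 / 16 = 0.28125 dB.
Output = -20 − 0.28125 = -20.28125 dB.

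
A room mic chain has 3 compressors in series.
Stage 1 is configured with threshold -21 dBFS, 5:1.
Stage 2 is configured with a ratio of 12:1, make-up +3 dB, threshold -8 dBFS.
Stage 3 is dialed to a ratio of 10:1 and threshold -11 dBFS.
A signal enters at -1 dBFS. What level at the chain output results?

Stage 1: overshoot 20 dB → 20/5 = 4 dB → -17 dBFS.
Stage 2: -17 dBFS ≤ -8 dBFS, so stage 2 doesn't engage; make-up brings it to -14 dBFS.
Stage 3: -14 dBFS ≤ -11 dBFS, so stage 3 doesn't engage; output -14 dBFS.

-14 dBFS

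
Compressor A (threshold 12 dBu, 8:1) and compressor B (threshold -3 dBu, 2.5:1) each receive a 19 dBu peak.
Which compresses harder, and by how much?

A: 7 dB over, compressed to 0.875 dB over, so 6.125 dB of GR.
B: 22 dB over, compressed to 8.8 dB over, so 13.2 dB of GR.
B applies 7.075 dB more gain reduction.

B, by 7.075 dB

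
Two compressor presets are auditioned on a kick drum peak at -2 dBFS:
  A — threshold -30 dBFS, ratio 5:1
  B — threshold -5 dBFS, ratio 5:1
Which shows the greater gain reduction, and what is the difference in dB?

A, by 20 dB

A: overshoot 28 dB → output overshoot 5.6 dB → GR 22.4 dB.
B: overshoot 3 dB → output overshoot 0.6 dB → GR 2.4 dB.
A applies 20 dB more gain reduction.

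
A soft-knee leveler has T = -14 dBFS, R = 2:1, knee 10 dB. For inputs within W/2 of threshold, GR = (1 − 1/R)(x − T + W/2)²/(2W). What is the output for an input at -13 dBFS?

-13.9 dBFS

x − T + W/2 = -13 − (-14) + 5 = 6.
GR = (1 − 1/2) × 6² / 20 = 0.5 × 36 / 20 = 0.9 dB.
Output = -13 − 0.9 = -13.9 dBFS.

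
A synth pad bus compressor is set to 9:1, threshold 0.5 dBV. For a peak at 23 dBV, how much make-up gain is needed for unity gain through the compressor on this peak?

Without make-up, output = threshold + overshoot/9 = 0.5 + 2.5 = 3 dBV.
Gap to target: 20 dB.

20 dB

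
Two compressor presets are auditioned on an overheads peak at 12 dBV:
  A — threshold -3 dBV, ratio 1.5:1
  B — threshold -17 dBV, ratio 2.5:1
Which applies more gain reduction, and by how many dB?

B, by 12.4 dB

A: 15 dB over, compressed to 10 dB over, so 5 dB of GR.
B: 29 dB over, compressed to 11.6 dB over, so 17.4 dB of GR.
B applies 12.4 dB more gain reduction.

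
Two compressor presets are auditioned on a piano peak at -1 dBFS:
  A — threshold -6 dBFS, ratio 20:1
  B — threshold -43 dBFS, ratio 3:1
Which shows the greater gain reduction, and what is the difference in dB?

B, by 23.25 dB

A: GR = 5 − 5/20 = 4.75 dB.
B: GR = 42 − 42/3 = 28 dB.
B applies 23.25 dB more gain reduction.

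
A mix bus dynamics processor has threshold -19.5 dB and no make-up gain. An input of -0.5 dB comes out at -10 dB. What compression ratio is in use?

Input overshoot = -0.5 − (-19.5) = 19 dB; output overshoot = -10 − (-19.5) = 9.5 dB.
Ratio = 19 / 9.5 = 2.

2:1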